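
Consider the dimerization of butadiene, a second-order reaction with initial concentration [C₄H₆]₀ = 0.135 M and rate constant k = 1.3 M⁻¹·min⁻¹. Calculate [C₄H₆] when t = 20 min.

0.02993 M

Step 1: For a second-order reaction: 1/[C₄H₆] = 1/[C₄H₆]₀ + kt
Step 2: 1/[C₄H₆] = 1/0.135 + 1.3 × 20
Step 3: 1/[C₄H₆] = 7.407 + 26 = 33.41
Step 4: [C₄H₆] = 1/33.41 = 0.02993 M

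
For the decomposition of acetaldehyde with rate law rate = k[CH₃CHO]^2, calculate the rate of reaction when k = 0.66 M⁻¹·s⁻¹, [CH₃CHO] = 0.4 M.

0.1056 M/s

Step 1: Identify the rate law: rate = k[CH₃CHO]^2
Step 2: Substitute values: rate = 0.66 × (0.4)^2
Step 3: Calculate: rate = 0.66 × 0.16 = 0.1056 M/s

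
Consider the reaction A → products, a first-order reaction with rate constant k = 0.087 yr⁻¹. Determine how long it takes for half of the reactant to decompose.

7.967 yr

Step 1: For a first-order reaction, t₁/₂ = ln(2)/k
Step 2: t₁/₂ = ln(2)/0.087
Step 3: t₁/₂ = 0.6931/0.087 = 7.967 yr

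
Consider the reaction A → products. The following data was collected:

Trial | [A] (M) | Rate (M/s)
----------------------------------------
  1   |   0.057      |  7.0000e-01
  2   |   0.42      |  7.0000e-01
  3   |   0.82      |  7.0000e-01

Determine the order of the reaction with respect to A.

zeroth order (0)

Step 1: Compare trials - when concentration changes, rate stays constant.
Step 2: rate₂/rate₁ = 7.0000e-01/7.0000e-01 = 1
Step 3: [A]₂/[A]₁ = 0.42/0.057 = 7.368
Step 4: Since rate ratio ≈ (conc ratio)^0, the reaction is zeroth order.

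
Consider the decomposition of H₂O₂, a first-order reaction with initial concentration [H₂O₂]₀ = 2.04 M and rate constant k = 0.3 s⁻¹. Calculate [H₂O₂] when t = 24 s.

0.001523 M

Step 1: For a first-order reaction: [H₂O₂] = [H₂O₂]₀ × e^(-kt)
Step 2: [H₂O₂] = 2.04 × e^(-0.3 × 24)
Step 3: [H₂O₂] = 2.04 × e^(-7.2)
Step 4: [H₂O₂] = 2.04 × 0.000746586 = 0.001523 M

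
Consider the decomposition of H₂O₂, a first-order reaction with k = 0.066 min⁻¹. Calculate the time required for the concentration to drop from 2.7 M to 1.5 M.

8.906 min

Step 1: For first-order: t = ln([H₂O₂]₀/[H₂O₂])/k
Step 2: t = ln(2.7/1.5)/0.066
Step 3: t = ln(1.8)/0.066
Step 4: t = 0.5878/0.066 = 8.906 min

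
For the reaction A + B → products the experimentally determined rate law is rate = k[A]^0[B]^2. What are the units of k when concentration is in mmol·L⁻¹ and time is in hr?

(mmol·L⁻¹)⁻¹·hr⁻¹

Step 1: Overall order = 0 + 2 = 2.
Step 2: rate has units mmol·L⁻¹·hr⁻¹; [A]^0[B]^2 has units (mmol·L⁻¹)^2.
Step 3: k = rate/([A]^0[B]^2), so units of k = (mmol·L⁻¹)^(1-2)·hr⁻¹ = (mmol·L⁻¹)⁻¹·hr⁻¹.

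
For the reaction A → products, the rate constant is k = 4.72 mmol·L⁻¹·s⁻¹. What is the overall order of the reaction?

zeroth order (0)

Step 1: The units of k for an nth-order reaction are (concentration)^(1-n)·(time)⁻¹.
Step 2: Here k has units mmol·L⁻¹·s⁻¹, so the concentration exponent is 1.
Step 3: 1 - n = 1 ⇒ n = 0. The reaction is zeroth order.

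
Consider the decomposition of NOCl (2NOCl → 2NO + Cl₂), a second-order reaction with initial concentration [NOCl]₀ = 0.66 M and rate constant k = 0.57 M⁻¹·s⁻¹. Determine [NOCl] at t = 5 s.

0.2291 M

Step 1: For a second-order reaction: 1/[NOCl] = 1/[NOCl]₀ + kt
Step 2: 1/[NOCl] = 1/0.66 + 0.57 × 5
Step 3: 1/[NOCl] = 1.515 + 2.85 = 4.365
Step 4: [NOCl] = 1/4.365 = 0.2291 M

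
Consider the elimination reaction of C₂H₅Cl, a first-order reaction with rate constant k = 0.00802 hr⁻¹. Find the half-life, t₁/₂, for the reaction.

86.43 hr

Step 1: For a first-order reaction, t₁/₂ = ln(2)/k
Step 2: t₁/₂ = ln(2)/0.00802
Step 3: t₁/₂ = 0.6931/0.00802 = 86.43 hr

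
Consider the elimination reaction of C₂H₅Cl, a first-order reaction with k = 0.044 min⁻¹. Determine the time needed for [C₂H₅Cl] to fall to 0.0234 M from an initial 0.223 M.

51.24 min

Step 1: For first-order: t = ln([C₂H₅Cl]₀/[C₂H₅Cl])/k
Step 2: t = ln(0.223/0.0234)/0.044
Step 3: t = ln(9.53)/0.044
Step 4: t = 2.254/0.044 = 51.24 min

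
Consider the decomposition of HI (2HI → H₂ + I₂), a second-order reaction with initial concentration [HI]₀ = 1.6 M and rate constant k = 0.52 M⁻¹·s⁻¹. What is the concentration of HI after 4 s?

0.3697 M

Step 1: For a second-order reaction: 1/[HI] = 1/[HI]₀ + kt
Step 2: 1/[HI] = 1/1.6 + 0.52 × 4
Step 3: 1/[HI] = 0.625 + 2.08 = 2.705
Step 4: [HI] = 1/2.705 = 0.3697 M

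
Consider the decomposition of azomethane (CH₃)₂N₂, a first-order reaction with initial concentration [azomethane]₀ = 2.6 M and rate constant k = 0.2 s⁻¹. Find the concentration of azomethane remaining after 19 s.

0.05816 M

Step 1: For a first-order reaction: [azomethane] = [azomethane]₀ × e^(-kt)
Step 2: [azomethane] = 2.6 × e^(-0.2 × 19)
Step 3: [azomethane] = 2.6 × e^(-3.8)
Step 4: [azomethane] = 2.6 × 0.0223708 = 0.05816 M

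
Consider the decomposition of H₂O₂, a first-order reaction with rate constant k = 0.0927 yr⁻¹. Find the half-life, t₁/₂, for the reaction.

7.477 yr

Step 1: For a first-order reaction, t₁/₂ = ln(2)/k
Step 2: t₁/₂ = ln(2)/0.0927
Step 3: t₁/₂ = 0.6931/0.0927 = 7.477 yr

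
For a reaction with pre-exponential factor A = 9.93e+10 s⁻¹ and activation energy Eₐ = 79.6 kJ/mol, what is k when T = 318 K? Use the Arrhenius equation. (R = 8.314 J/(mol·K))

8.34e-03 s⁻¹

Step 1: Use the Arrhenius equation: k = A × exp(-Eₐ/RT)
Step 2: Convert Eₐ to J/mol: 79.6 kJ/mol = 79600 J/mol
Step 3: Calculate the exponent: -Eₐ/(RT) = -79600/(8.314 × 318) = -30.10759
Step 4: k = 9.93e+10 × exp(-30.10759)
Step 5: k = 9.93e+10 × 8.40311e-14 = 8.3443e-03 s⁻¹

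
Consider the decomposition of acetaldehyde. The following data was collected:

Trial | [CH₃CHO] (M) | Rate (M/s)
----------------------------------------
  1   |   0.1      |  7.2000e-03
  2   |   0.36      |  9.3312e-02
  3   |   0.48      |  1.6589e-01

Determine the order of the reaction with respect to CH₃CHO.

second order (2)

Step 1: Compare trials to find order n where rate₂/rate₁ = ([CH₃CHO]₂/[CH₃CHO]₁)^n
Step 2: rate₂/rate₁ = 9.3312e-02/7.2000e-03 = 12.96
Step 3: [CH₃CHO]₂/[CH₃CHO]₁ = 0.36/0.1 = 3.6
Step 4: n = ln(12.96)/ln(3.6) = 2.00 ≈ 2
Step 5: The reaction is second order in CH₃CHO.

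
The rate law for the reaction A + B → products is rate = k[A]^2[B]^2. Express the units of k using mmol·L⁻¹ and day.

(mmol·L⁻¹)⁻³·day⁻¹

Step 1: Overall order = 2 + 2 = 4.
Step 2: rate has units mmol·L⁻¹·day⁻¹; [A]^2[B]^2 has units (mmol·L⁻¹)^4.
Step 3: k = rate/([A]^2[B]^2), so units of k = (mmol·L⁻¹)^(1-4)·day⁻¹ = (mmol·L⁻¹)⁻³·day⁻¹.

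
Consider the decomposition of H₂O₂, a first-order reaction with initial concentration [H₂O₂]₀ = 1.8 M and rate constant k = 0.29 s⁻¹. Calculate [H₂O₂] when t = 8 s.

0.1769 M

Step 1: For a first-order reaction: [H₂O₂] = [H₂O₂]₀ × e^(-kt)
Step 2: [H₂O₂] = 1.8 × e^(-0.29 × 8)
Step 3: [H₂O₂] = 1.8 × e^(-2.32)
Step 4: [H₂O₂] = 1.8 × 0.0982736 = 0.1769 M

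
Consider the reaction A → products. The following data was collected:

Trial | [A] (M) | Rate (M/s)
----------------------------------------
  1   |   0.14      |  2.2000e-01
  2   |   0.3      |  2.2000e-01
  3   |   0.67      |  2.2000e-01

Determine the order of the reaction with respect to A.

zeroth order (0)

Step 1: Compare trials - when concentration changes, rate stays constant.
Step 2: rate₂/rate₁ = 2.2000e-01/2.2000e-01 = 1
Step 3: [A]₂/[A]₁ = 0.3/0.14 = 2.143
Step 4: Since rate ratio ≈ (conc ratio)^0, the reaction is zeroth order.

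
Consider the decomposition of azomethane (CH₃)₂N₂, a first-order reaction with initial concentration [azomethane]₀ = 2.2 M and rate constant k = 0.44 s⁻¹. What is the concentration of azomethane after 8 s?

0.06512 M

Step 1: For a first-order reaction: [azomethane] = [azomethane]₀ × e^(-kt)
Step 2: [azomethane] = 2.2 × e^(-0.44 × 8)
Step 3: [azomethane] = 2.2 × e^(-3.52)
Step 4: [azomethane] = 2.2 × 0.0295994 = 0.06512 M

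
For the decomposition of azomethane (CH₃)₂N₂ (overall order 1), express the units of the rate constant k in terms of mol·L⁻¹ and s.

s⁻¹

Step 1: For overall order n, rate = k × (concentration)^n.
Step 2: Rate has units mol·L⁻¹·s⁻¹; concentration term has units (mol·L⁻¹)^1.
Step 3: k = rate / (concentration)^n, so units of k = (mol·L⁻¹)^(1-1)·s⁻¹ = s⁻¹.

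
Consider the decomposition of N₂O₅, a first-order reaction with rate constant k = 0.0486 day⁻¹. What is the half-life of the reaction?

14.26 day

Step 1: For a first-order reaction, t₁/₂ = ln(2)/k
Step 2: t₁/₂ = ln(2)/0.0486
Step 3: t₁/₂ = 0.6931/0.0486 = 14.26 day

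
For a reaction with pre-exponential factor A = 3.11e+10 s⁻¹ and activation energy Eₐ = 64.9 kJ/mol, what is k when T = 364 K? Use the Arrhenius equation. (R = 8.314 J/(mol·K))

1.51e+01 s⁻¹

Step 1: Use the Arrhenius equation: k = A × exp(-Eₐ/RT)
Step 2: Convert Eₐ to J/mol: 64.9 kJ/mol = 64900 J/mol
Step 3: Calculate the exponent: -Eₐ/(RT) = -64900/(8.314 × 364) = -21.44536
Step 4: k = 3.11e+10 × exp(-21.44536)
Step 5: k = 3.11e+10 × 4.85734e-10 = 1.5106e+01 s⁻¹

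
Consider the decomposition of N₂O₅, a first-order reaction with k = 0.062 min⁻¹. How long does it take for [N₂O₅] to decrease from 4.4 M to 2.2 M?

11.18 min

Step 1: For first-order: t = ln([N₂O₅]₀/[N₂O₅])/k
Step 2: t = ln(4.4/2.2)/0.062
Step 3: t = ln(2)/0.062
Step 4: t = 0.6931/0.062 = 11.18 min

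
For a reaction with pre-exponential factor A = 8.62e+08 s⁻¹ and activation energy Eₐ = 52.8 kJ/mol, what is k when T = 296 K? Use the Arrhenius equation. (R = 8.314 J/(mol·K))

4.15e-01 s⁻¹

Step 1: Use the Arrhenius equation: k = A × exp(-Eₐ/RT)
Step 2: Convert Eₐ to J/mol: 52.8 kJ/mol = 52800 J/mol
Step 3: Calculate the exponent: -Eₐ/(RT) = -52800/(8.314 × 296) = -21.45518
Step 4: k = 8.62e+08 × exp(-21.45518)
Step 5: k = 8.62e+08 × 4.80987e-10 = 4.1461e-01 s⁻¹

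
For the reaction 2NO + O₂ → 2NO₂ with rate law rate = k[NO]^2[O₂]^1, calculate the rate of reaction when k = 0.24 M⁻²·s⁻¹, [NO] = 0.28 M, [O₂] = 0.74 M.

0.01392 M/s

Step 1: The rate law is rate = k[NO]^2[O₂]^1
Step 2: Substitute: rate = 0.24 × (0.28)^2 × (0.74)^1
Step 3: rate = 0.24 × 0.0784 × 0.74 = 0.0139238 M/s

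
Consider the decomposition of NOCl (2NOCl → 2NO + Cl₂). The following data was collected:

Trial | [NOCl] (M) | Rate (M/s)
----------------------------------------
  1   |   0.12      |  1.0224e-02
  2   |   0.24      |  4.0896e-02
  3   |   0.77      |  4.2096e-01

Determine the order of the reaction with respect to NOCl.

second order (2)

Step 1: Compare trials to find order n where rate₂/rate₁ = ([NOCl]₂/[NOCl]₁)^n
Step 2: rate₂/rate₁ = 4.0896e-02/1.0224e-02 = 4
Step 3: [NOCl]₂/[NOCl]₁ = 0.24/0.12 = 2
Step 4: n = ln(4)/ln(2) = 2.00 ≈ 2
Step 5: The reaction is second order in NOCl.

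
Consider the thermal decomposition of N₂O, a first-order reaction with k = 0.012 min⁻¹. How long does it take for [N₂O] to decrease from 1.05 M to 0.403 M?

79.8 min

Step 1: For first-order: t = ln([N₂O]₀/[N₂O])/k
Step 2: t = ln(1.05/0.403)/0.012
Step 3: t = ln(2.605)/0.012
Step 4: t = 0.9576/0.012 = 79.8 min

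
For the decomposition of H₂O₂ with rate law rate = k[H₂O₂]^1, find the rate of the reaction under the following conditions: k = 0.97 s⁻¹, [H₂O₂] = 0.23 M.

0.2231 M/s

Step 1: Identify the rate law: rate = k[H₂O₂]^1
Step 2: Substitute values: rate = 0.97 × (0.23)^1
Step 3: Calculate: rate = 0.97 × 0.23 = 0.2231 M/s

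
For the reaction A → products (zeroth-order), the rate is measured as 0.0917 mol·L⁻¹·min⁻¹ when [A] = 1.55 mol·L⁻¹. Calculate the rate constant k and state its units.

0.0917 mol·L⁻¹·min⁻¹

Step 1: For a zeroth-order reaction, rate = k (independent of concentration).
Step 2: k = rate = 0.0917 mol·L⁻¹·min⁻¹.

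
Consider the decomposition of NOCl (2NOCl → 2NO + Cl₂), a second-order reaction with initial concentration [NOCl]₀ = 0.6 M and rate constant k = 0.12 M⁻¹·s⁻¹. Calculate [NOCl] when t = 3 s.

0.4934 M

Step 1: For a second-order reaction: 1/[NOCl] = 1/[NOCl]₀ + kt
Step 2: 1/[NOCl] = 1/0.6 + 0.12 × 3
Step 3: 1/[NOCl] = 1.667 + 0.36 = 2.027
Step 4: [NOCl] = 1/2.027 = 0.4934 M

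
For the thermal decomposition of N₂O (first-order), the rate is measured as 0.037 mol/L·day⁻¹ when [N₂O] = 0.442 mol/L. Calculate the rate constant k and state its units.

0.08371 day⁻¹

Step 1: rate = k[N₂O]^1, so k = rate / [N₂O]^1.
Step 2: k = 0.037 / (0.442)^1 = 0.037 / 0.442.
Step 3: k = 0.08371 day⁻¹.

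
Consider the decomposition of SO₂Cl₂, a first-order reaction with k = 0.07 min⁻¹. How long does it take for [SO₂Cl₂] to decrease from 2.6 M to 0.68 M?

19.16 min

Step 1: For first-order: t = ln([SO₂Cl₂]₀/[SO₂Cl₂])/k
Step 2: t = ln(2.6/0.68)/0.07
Step 3: t = ln(3.824)/0.07
Step 4: t = 1.341/0.07 = 19.16 min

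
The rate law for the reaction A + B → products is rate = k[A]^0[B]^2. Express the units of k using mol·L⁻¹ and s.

(mol·L⁻¹)⁻¹·s⁻¹

Step 1: Overall order = 0 + 2 = 2.
Step 2: rate has units mol·L⁻¹·s⁻¹; [A]^0[B]^2 has units (mol·L⁻¹)^2.
Step 3: k = rate/([A]^0[B]^2), so units of k = (mol·L⁻¹)^(1-2)·s⁻¹ = (mol·L⁻¹)⁻¹·s⁻¹.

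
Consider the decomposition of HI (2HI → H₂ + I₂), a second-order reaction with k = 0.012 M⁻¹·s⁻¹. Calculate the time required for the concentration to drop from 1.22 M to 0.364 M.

160.6 s

Step 1: For second-order: t = (1/[HI] - 1/[HI]₀)/k
Step 2: t = (1/0.364 - 1/1.22)/0.012
Step 3: t = (2.747 - 0.8197)/0.012
Step 4: t = 1.928/0.012 = 160.6 s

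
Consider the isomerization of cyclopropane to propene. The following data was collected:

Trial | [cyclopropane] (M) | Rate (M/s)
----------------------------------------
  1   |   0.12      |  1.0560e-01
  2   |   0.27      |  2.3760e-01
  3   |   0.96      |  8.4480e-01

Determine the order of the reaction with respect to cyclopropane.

first order (1)

Step 1: Compare trials to find order n where rate₂/rate₁ = ([cyclopropane]₂/[cyclopropane]₁)^n
Step 2: rate₂/rate₁ = 2.3760e-01/1.0560e-01 = 2.25
Step 3: [cyclopropane]₂/[cyclopropane]₁ = 0.27/0.12 = 2.25
Step 4: n = ln(2.25)/ln(2.25) = 1.00 ≈ 1
Step 5: The reaction is first order in cyclopropane.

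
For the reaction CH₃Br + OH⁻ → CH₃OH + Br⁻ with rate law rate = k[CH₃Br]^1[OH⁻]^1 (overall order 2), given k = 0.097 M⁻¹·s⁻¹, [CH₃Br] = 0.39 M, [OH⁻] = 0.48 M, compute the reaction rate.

0.01816 M/s

Step 1: The rate law is rate = k[CH₃Br]^1[OH⁻]^1, overall order = 1+1 = 2
Step 2: Substitute values: rate = 0.097 × (0.39)^1 × (0.48)^1
Step 3: rate = 0.097 × 0.39 × 0.48 = 0.0181584 M/s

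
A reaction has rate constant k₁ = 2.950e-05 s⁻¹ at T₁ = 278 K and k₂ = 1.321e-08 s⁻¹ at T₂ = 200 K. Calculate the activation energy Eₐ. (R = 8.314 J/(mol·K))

45.7 kJ/mol

Step 1: Use the two-temperature Arrhenius form: ln(k₂/k₁) = -Eₐ/R × (1/T₂ - 1/T₁)
Step 2: ln(k₂/k₁) = ln(1.321e-08/2.950e-05) = ln(0.000447797) = -7.71117
Step 3: 1/T₂ - 1/T₁ = 1/200 - 1/278 = 1.402878e-03 K⁻¹
Step 4: Eₐ = -R × ln(k₂/k₁) / (1/T₂ - 1/T₁) = -8.314 × -7.71117 / 1.402878e-03
Step 5: Eₐ = 4.5699e+04 J/mol = 45.7 kJ/mol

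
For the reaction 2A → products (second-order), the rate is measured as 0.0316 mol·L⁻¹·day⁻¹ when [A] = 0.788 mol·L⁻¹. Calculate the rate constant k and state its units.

0.05089 (mol·L⁻¹)⁻¹·day⁻¹

Step 1: rate = k[A]^2, so k = rate / [A]^2.
Step 2: k = 0.0316 / (0.788)^2 = 0.0316 / 0.6209.
Step 3: k = 0.05089 (mol·L⁻¹)⁻¹·day⁻¹.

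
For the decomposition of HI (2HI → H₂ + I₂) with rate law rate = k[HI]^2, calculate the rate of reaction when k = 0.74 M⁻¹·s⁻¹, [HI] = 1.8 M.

2.398 M/s

Step 1: Identify the rate law: rate = k[HI]^2
Step 2: Substitute values: rate = 0.74 × (1.8)^2
Step 3: Calculate: rate = 0.74 × 3.24 = 2.3976 M/s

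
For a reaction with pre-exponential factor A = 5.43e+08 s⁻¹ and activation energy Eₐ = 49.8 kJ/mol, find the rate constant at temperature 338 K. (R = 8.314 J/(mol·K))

1.09e+01 s⁻¹

Step 1: Use the Arrhenius equation: k = A × exp(-Eₐ/RT)
Step 2: Convert Eₐ to J/mol: 49.8 kJ/mol = 49800 J/mol
Step 3: Calculate the exponent: -Eₐ/(RT) = -49800/(8.314 × 338) = -17.72159
Step 4: k = 5.43e+08 × exp(-17.72159)
Step 5: k = 5.43e+08 × 2.01192e-08 = 1.0925e+01 s⁻¹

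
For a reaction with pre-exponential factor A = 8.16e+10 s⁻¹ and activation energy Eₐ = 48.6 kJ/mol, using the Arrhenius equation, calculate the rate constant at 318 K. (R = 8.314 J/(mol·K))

8.48e+02 s⁻¹

Step 1: Use the Arrhenius equation: k = A × exp(-Eₐ/RT)
Step 2: Convert Eₐ to J/mol: 48.6 kJ/mol = 48600 J/mol
Step 3: Calculate the exponent: -Eₐ/(RT) = -48600/(8.314 × 318) = -18.38227
Step 4: k = 8.16e+10 × exp(-18.38227)
Step 5: k = 8.16e+10 × 1.03916e-08 = 8.4795e+02 s⁻¹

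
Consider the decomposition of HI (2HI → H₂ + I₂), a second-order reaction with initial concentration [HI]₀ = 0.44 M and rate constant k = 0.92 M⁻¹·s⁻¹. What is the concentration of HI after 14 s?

0.06599 M

Step 1: For a second-order reaction: 1/[HI] = 1/[HI]₀ + kt
Step 2: 1/[HI] = 1/0.44 + 0.92 × 14
Step 3: 1/[HI] = 2.273 + 12.88 = 15.15
Step 4: [HI] = 1/15.15 = 0.06599 M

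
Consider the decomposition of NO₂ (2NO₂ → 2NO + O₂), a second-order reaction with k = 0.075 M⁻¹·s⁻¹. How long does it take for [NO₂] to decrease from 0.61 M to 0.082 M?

140.7 s

Step 1: For second-order: t = (1/[NO₂] - 1/[NO₂]₀)/k
Step 2: t = (1/0.082 - 1/0.61)/0.075
Step 3: t = (12.2 - 1.639)/0.075
Step 4: t = 10.56/0.075 = 140.7 s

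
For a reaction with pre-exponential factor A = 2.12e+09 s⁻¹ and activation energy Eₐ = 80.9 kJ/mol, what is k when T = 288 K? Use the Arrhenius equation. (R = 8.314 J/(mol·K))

4.50e-06 s⁻¹

Step 1: Use the Arrhenius equation: k = A × exp(-Eₐ/RT)
Step 2: Convert Eₐ to J/mol: 80.9 kJ/mol = 80900 J/mol
Step 3: Calculate the exponent: -Eₐ/(RT) = -80900/(8.314 × 288) = -33.78672
Step 4: k = 2.12e+09 × exp(-33.78672)
Step 5: k = 2.12e+09 × 2.12136e-15 = 4.4973e-06 s⁻¹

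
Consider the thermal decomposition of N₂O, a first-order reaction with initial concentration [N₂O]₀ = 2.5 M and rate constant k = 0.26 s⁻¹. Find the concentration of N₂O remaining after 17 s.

0.03009 M

Step 1: For a first-order reaction: [N₂O] = [N₂O]₀ × e^(-kt)
Step 2: [N₂O] = 2.5 × e^(-0.26 × 17)
Step 3: [N₂O] = 2.5 × e^(-4.42)
Step 4: [N₂O] = 2.5 × 0.0120342 = 0.03009 M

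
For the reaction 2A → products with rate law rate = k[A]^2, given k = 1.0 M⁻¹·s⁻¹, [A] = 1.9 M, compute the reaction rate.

3.61 M/s

Step 1: Identify the rate law: rate = k[A]^2
Step 2: Substitute values: rate = 1.0 × (1.9)^2
Step 3: Calculate: rate = 1.0 × 3.61 = 3.61 M/s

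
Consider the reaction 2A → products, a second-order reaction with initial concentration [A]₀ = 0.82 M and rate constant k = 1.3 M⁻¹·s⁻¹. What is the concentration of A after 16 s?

0.04541 M

Step 1: For a second-order reaction: 1/[A] = 1/[A]₀ + kt
Step 2: 1/[A] = 1/0.82 + 1.3 × 16
Step 3: 1/[A] = 1.22 + 20.8 = 22.02
Step 4: [A] = 1/22.02 = 0.04541 M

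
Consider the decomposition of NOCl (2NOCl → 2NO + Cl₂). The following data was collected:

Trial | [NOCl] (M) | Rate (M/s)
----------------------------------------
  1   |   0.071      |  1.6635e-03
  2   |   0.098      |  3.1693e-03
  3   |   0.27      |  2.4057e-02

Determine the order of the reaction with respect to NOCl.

second order (2)

Step 1: Compare trials to find order n where rate₂/rate₁ = ([NOCl]₂/[NOCl]₁)^n
Step 2: rate₂/rate₁ = 3.1693e-03/1.6635e-03 = 1.905
Step 3: [NOCl]₂/[NOCl]₁ = 0.098/0.071 = 1.38
Step 4: n = ln(1.905)/ln(1.38) = 2.00 ≈ 2
Step 5: The reaction is second order in NOCl.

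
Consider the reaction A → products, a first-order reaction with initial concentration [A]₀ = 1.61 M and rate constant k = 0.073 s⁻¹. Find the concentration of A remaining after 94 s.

0.001685 M

Step 1: For a first-order reaction: [A] = [A]₀ × e^(-kt)
Step 2: [A] = 1.61 × e^(-0.073 × 94)
Step 3: [A] = 1.61 × e^(-6.862)
Step 4: [A] = 1.61 × 0.00104682 = 0.001685 M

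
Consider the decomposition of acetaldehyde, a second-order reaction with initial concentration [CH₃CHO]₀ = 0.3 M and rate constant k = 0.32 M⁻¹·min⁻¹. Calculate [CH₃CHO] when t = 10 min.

0.1531 M

Step 1: For a second-order reaction: 1/[CH₃CHO] = 1/[CH₃CHO]₀ + kt
Step 2: 1/[CH₃CHO] = 1/0.3 + 0.32 × 10
Step 3: 1/[CH₃CHO] = 3.333 + 3.2 = 6.533
Step 4: [CH₃CHO] = 1/6.533 = 0.1531 M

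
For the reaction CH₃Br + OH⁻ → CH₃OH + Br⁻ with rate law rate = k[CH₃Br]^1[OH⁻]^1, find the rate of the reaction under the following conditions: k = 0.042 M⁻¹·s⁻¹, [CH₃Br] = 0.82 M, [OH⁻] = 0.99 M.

0.0341 M/s

Step 1: The rate law is rate = k[CH₃Br]^1[OH⁻]^1
Step 2: Substitute: rate = 0.042 × (0.82)^1 × (0.99)^1
Step 3: rate = 0.042 × 0.82 × 0.99 = 0.0340956 M/s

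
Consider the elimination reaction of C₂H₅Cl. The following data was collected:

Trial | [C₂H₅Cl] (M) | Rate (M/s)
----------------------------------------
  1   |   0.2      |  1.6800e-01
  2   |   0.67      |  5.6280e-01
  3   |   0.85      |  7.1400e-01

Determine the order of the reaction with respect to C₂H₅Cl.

first order (1)

Step 1: Compare trials to find order n where rate₂/rate₁ = ([C₂H₅Cl]₂/[C₂H₅Cl]₁)^n
Step 2: rate₂/rate₁ = 5.6280e-01/1.6800e-01 = 3.35
Step 3: [C₂H₅Cl]₂/[C₂H₅Cl]₁ = 0.67/0.2 = 3.35
Step 4: n = ln(3.35)/ln(3.35) = 1.00 ≈ 1
Step 5: The reaction is first order in C₂H₅Cl.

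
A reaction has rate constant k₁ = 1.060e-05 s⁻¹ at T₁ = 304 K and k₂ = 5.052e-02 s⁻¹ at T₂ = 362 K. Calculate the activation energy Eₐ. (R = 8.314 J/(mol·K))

133.6 kJ/mol

Step 1: Use the two-temperature Arrhenius form: ln(k₂/k₁) = -Eₐ/R × (1/T₂ - 1/T₁)
Step 2: ln(k₂/k₁) = ln(5.052e-02/1.060e-05) = ln(4766.04) = 8.46927
Step 3: 1/T₂ - 1/T₁ = 1/362 - 1/304 = -5.270427e-04 K⁻¹
Step 4: Eₐ = -R × ln(k₂/k₁) / (1/T₂ - 1/T₁) = -8.314 × 8.46927 / -5.270427e-04
Step 5: Eₐ = 1.3360e+05 J/mol = 133.6 kJ/mol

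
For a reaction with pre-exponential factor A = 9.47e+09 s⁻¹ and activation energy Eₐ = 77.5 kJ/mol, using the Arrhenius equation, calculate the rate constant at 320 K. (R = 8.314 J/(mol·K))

2.12e-03 s⁻¹

Step 1: Use the Arrhenius equation: k = A × exp(-Eₐ/RT)
Step 2: Convert Eₐ to J/mol: 77.5 kJ/mol = 77500 J/mol
Step 3: Calculate the exponent: -Eₐ/(RT) = -77500/(8.314 × 320) = -29.13008
Step 4: k = 9.47e+09 × exp(-29.13008)
Step 5: k = 9.47e+09 × 2.23340e-13 = 2.1150e-03 s⁻¹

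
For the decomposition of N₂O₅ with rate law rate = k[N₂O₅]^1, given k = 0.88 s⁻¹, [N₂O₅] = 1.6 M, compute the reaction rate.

1.408 M/s

Step 1: Identify the rate law: rate = k[N₂O₅]^1
Step 2: Substitute values: rate = 0.88 × (1.6)^1
Step 3: Calculate: rate = 0.88 × 1.6 = 1.408 M/s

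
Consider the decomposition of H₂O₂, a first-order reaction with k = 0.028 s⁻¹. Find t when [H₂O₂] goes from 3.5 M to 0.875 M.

49.51 s

Step 1: For first-order: t = ln([H₂O₂]₀/[H₂O₂])/k
Step 2: t = ln(3.5/0.875)/0.028
Step 3: t = ln(4)/0.028
Step 4: t = 1.386/0.028 = 49.51 s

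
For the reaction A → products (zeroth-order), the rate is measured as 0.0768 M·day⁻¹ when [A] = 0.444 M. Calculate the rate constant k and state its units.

0.0768 M·day⁻¹

Step 1: For a zeroth-order reaction, rate = k (independent of concentration).
Step 2: k = rate = 0.0768 M·day⁻¹.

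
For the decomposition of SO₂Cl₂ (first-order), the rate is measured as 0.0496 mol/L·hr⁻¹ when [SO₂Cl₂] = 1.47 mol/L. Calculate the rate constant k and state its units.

0.03374 hr⁻¹

Step 1: rate = k[SO₂Cl₂]^1, so k = rate / [SO₂Cl₂]^1.
Step 2: k = 0.0496 / (1.47)^1 = 0.0496 / 1.47.
Step 3: k = 0.03374 hr⁻¹.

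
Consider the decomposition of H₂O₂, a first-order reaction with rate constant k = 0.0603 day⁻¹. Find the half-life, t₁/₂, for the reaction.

11.49 day

Step 1: For a first-order reaction, t₁/₂ = ln(2)/k
Step 2: t₁/₂ = ln(2)/0.0603
Step 3: t₁/₂ = 0.6931/0.0603 = 11.49 day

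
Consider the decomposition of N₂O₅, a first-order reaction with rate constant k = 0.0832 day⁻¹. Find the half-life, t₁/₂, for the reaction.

8.331 day

Step 1: For a first-order reaction, t₁/₂ = ln(2)/k
Step 2: t₁/₂ = ln(2)/0.0832
Step 3: t₁/₂ = 0.6931/0.0832 = 8.331 day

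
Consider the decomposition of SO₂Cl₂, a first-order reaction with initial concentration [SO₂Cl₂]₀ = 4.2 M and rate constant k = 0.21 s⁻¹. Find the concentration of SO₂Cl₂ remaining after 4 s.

1.813 M

Step 1: For a first-order reaction: [SO₂Cl₂] = [SO₂Cl₂]₀ × e^(-kt)
Step 2: [SO₂Cl₂] = 4.2 × e^(-0.21 × 4)
Step 3: [SO₂Cl₂] = 4.2 × e^(-0.84)
Step 4: [SO₂Cl₂] = 4.2 × 0.431711 = 1.813 M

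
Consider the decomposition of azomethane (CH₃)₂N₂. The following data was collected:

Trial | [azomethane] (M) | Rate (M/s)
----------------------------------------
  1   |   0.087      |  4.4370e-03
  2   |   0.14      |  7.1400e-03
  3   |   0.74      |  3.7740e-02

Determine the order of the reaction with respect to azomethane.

first order (1)

Step 1: Compare trials to find order n where rate₂/rate₁ = ([azomethane]₂/[azomethane]₁)^n
Step 2: rate₂/rate₁ = 7.1400e-03/4.4370e-03 = 1.609
Step 3: [azomethane]₂/[azomethane]₁ = 0.14/0.087 = 1.609
Step 4: n = ln(1.609)/ln(1.609) = 1.00 ≈ 1
Step 5: The reaction is first order in azomethane.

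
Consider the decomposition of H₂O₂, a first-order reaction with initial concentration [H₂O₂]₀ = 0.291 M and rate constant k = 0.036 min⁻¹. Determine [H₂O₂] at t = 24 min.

0.1226 M

Step 1: For a first-order reaction: [H₂O₂] = [H₂O₂]₀ × e^(-kt)
Step 2: [H₂O₂] = 0.291 × e^(-0.036 × 24)
Step 3: [H₂O₂] = 0.291 × e^(-0.864)
Step 4: [H₂O₂] = 0.291 × 0.421473 = 0.1226 M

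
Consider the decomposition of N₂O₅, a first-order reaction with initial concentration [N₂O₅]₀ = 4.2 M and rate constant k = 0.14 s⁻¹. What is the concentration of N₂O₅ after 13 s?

0.6805 M

Step 1: For a first-order reaction: [N₂O₅] = [N₂O₅]₀ × e^(-kt)
Step 2: [N₂O₅] = 4.2 × e^(-0.14 × 13)
Step 3: [N₂O₅] = 4.2 × e^(-1.82)
Step 4: [N₂O₅] = 4.2 × 0.162026 = 0.6805 M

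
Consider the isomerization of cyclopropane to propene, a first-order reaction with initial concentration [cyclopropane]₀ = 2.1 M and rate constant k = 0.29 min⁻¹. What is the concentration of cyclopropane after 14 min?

0.03622 M

Step 1: For a first-order reaction: [cyclopropane] = [cyclopropane]₀ × e^(-kt)
Step 2: [cyclopropane] = 2.1 × e^(-0.29 × 14)
Step 3: [cyclopropane] = 2.1 × e^(-4.06)
Step 4: [cyclopropane] = 2.1 × 0.017249 = 0.03622 M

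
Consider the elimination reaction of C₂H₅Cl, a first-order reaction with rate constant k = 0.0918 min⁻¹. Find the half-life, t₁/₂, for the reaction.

7.551 min

Step 1: For a first-order reaction, t₁/₂ = ln(2)/k
Step 2: t₁/₂ = ln(2)/0.0918
Step 3: t₁/₂ = 0.6931/0.0918 = 7.551 min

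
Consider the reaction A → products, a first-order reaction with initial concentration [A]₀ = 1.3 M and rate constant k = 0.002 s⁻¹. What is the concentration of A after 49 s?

1.179 M

Step 1: For a first-order reaction: [A] = [A]₀ × e^(-kt)
Step 2: [A] = 1.3 × e^(-0.002 × 49)
Step 3: [A] = 1.3 × e^(-0.098)
Step 4: [A] = 1.3 × 0.906649 = 1.179 M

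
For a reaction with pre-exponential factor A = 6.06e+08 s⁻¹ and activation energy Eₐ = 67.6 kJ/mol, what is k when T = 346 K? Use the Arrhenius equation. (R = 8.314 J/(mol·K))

3.77e-02 s⁻¹

Step 1: Use the Arrhenius equation: k = A × exp(-Eₐ/RT)
Step 2: Convert Eₐ to J/mol: 67.6 kJ/mol = 67600 J/mol
Step 3: Calculate the exponent: -Eₐ/(RT) = -67600/(8.314 × 346) = -23.49961
Step 4: k = 6.06e+08 × exp(-23.49961)
Step 5: k = 6.06e+08 × 6.22657e-11 = 3.7733e-02 s⁻¹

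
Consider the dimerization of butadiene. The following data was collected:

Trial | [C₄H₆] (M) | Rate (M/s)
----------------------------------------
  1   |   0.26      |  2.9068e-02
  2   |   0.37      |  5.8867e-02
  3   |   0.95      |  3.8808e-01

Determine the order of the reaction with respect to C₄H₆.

second order (2)

Step 1: Compare trials to find order n where rate₂/rate₁ = ([C₄H₆]₂/[C₄H₆]₁)^n
Step 2: rate₂/rate₁ = 5.8867e-02/2.9068e-02 = 2.025
Step 3: [C₄H₆]₂/[C₄H₆]₁ = 0.37/0.26 = 1.423
Step 4: n = ln(2.025)/ln(1.423) = 2.00 ≈ 2
Step 5: The reaction is second order in C₄H₆.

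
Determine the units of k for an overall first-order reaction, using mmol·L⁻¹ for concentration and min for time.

min⁻¹

Step 1: For overall order n, rate = k × (concentration)^n.
Step 2: Rate has units mmol·L⁻¹·min⁻¹; concentration term has units (mmol·L⁻¹)^1.
Step 3: k = rate / (concentration)^n, so units of k = (mmol·L⁻¹)^(1-1)·min⁻¹ = min⁻¹.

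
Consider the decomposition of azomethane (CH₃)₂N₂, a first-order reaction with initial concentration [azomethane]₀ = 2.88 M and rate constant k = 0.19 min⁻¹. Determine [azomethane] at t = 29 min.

0.01165 M

Step 1: For a first-order reaction: [azomethane] = [azomethane]₀ × e^(-kt)
Step 2: [azomethane] = 2.88 × e^(-0.19 × 29)
Step 3: [azomethane] = 2.88 × e^(-5.51)
Step 4: [azomethane] = 2.88 × 0.00404611 = 0.01165 M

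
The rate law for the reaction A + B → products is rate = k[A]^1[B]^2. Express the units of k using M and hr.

M⁻²·hr⁻¹

Step 1: Overall order = 1 + 2 = 3.
Step 2: rate has units M·hr⁻¹; [A]^1[B]^2 has units M^3.
Step 3: k = rate/([A]^1[B]^2), so units of k = M^(1-3)·hr⁻¹ = M⁻²·hr⁻¹.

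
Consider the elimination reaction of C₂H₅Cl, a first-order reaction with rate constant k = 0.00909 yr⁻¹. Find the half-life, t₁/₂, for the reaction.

76.25 yr

Step 1: For a first-order reaction, t₁/₂ = ln(2)/k
Step 2: t₁/₂ = ln(2)/0.00909
Step 3: t₁/₂ = 0.6931/0.00909 = 76.25 yr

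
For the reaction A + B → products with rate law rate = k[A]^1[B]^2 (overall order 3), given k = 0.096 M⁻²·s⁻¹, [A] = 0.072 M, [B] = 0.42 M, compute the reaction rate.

0.001219 M/s

Step 1: The rate law is rate = k[A]^1[B]^2, overall order = 1+2 = 3
Step 2: Substitute values: rate = 0.096 × (0.072)^1 × (0.42)^2
Step 3: rate = 0.096 × 0.072 × 0.1764 = 0.00121928 M/s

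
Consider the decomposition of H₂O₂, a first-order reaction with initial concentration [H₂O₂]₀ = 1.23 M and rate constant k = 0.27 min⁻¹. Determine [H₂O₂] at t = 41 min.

1.915e-05 M

Step 1: For a first-order reaction: [H₂O₂] = [H₂O₂]₀ × e^(-kt)
Step 2: [H₂O₂] = 1.23 × e^(-0.27 × 41)
Step 3: [H₂O₂] = 1.23 × e^(-11.07)
Step 4: [H₂O₂] = 1.23 × 1.55726e-05 = 1.915e-05 M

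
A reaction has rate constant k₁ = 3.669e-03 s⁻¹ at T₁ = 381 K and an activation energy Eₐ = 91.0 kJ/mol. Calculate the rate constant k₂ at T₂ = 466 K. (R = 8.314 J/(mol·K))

6.923e-01 s⁻¹

Step 1: Use the two-temperature Arrhenius form: ln(k₂/k₁) = -Eₐ/R × (1/T₂ - 1/T₁)
Step 2: Convert Eₐ to J/mol: 91.0 kJ/mol = 91000 J/mol
Step 3: 1/T₂ - 1/T₁ = 1/466 - 1/381 = -4.787492e-04 K⁻¹
Step 4: ln(k₂/k₁) = -91000/8.314 × -4.787492e-04 = 5.24010
Step 5: k₂ = k₁ × exp(5.24010) = 3.669e-03 × 1.88689e+02 = 6.923e-01 s⁻¹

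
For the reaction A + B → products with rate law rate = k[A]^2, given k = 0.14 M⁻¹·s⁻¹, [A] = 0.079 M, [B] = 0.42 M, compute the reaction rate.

0.0008737 M/s

Step 1: The rate law is rate = k[A]^2
Step 2: Note that the rate does not depend on [B] (zero order in B).
Step 3: rate = 0.14 × (0.079)^2 = 0.00087374 M/s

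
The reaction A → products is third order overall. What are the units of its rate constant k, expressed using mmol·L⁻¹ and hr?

(mmol·L⁻¹)⁻²·hr⁻¹

Step 1: For overall order n, rate = k × (concentration)^n.
Step 2: Rate has units mmol·L⁻¹·hr⁻¹; concentration term has units (mmol·L⁻¹)^3.
Step 3: k = rate / (concentration)^n, so units of k = (mmol·L⁻¹)^(1-3)·hr⁻¹ = (mmol·L⁻¹)⁻²·hr⁻¹.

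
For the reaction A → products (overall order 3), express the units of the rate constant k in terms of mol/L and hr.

(mol/L)⁻²·hr⁻¹

Step 1: For overall order n, rate = k × (concentration)^n.
Step 2: Rate has units mol/L·hr⁻¹; concentration term has units (mol/L)^3.
Step 3: k = rate / (concentration)^n, so units of k = (mol/L)^(1-3)·hr⁻¹ = (mol/L)⁻²·hr⁻¹.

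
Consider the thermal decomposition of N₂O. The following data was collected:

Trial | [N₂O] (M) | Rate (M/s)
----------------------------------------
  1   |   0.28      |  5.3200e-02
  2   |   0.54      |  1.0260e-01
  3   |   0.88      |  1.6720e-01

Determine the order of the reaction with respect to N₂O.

first order (1)

Step 1: Compare trials to find order n where rate₂/rate₁ = ([N₂O]₂/[N₂O]₁)^n
Step 2: rate₂/rate₁ = 1.0260e-01/5.3200e-02 = 1.929
Step 3: [N₂O]₂/[N₂O]₁ = 0.54/0.28 = 1.929
Step 4: n = ln(1.929)/ln(1.929) = 1.00 ≈ 1
Step 5: The reaction is first order in N₂O.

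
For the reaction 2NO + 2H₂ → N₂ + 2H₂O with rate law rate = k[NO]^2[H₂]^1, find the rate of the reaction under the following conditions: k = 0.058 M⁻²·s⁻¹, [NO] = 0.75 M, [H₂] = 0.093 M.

0.003034 M/s

Step 1: The rate law is rate = k[NO]^2[H₂]^1
Step 2: Substitute: rate = 0.058 × (0.75)^2 × (0.093)^1
Step 3: rate = 0.058 × 0.5625 × 0.093 = 0.00303412 M/s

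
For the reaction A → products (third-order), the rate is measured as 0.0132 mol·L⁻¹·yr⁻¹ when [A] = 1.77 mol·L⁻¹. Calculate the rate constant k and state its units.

0.00238 (mol·L⁻¹)⁻²·yr⁻¹

Step 1: rate = k[A]^3, so k = rate / [A]^3.
Step 2: k = 0.0132 / (1.77)^3 = 0.0132 / 5.545.
Step 3: k = 0.00238 (mol·L⁻¹)⁻²·yr⁻¹.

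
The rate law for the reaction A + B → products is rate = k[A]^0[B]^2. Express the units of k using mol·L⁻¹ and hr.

(mol·L⁻¹)⁻¹·hr⁻¹

Step 1: Overall order = 0 + 2 = 2.
Step 2: rate has units mol·L⁻¹·hr⁻¹; [A]^0[B]^2 has units (mol·L⁻¹)^2.
Step 3: k = rate/([A]^0[B]^2), so units of k = (mol·L⁻¹)^(1-2)·hr⁻¹ = (mol·L⁻¹)⁻¹·hr⁻¹.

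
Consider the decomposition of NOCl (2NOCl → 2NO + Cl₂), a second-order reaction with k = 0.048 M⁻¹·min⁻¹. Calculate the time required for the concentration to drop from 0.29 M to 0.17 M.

50.71 min

Step 1: For second-order: t = (1/[NOCl] - 1/[NOCl]₀)/k
Step 2: t = (1/0.17 - 1/0.29)/0.048
Step 3: t = (5.882 - 3.448)/0.048
Step 4: t = 2.434/0.048 = 50.71 min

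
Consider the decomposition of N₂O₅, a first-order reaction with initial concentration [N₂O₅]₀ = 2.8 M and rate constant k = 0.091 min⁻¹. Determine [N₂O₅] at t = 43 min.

0.05595 M

Step 1: For a first-order reaction: [N₂O₅] = [N₂O₅]₀ × e^(-kt)
Step 2: [N₂O₅] = 2.8 × e^(-0.091 × 43)
Step 3: [N₂O₅] = 2.8 × e^(-3.913)
Step 4: [N₂O₅] = 2.8 × 0.0199805 = 0.05595 M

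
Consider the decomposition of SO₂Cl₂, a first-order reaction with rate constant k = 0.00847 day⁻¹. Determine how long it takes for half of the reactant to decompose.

81.84 day

Step 1: For a first-order reaction, t₁/₂ = ln(2)/k
Step 2: t₁/₂ = ln(2)/0.00847
Step 3: t₁/₂ = 0.6931/0.00847 = 81.84 day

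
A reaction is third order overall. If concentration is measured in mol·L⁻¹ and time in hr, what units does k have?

(mol·L⁻¹)⁻²·hr⁻¹

Step 1: For overall order n, rate = k × (concentration)^n.
Step 2: Rate has units mol·L⁻¹·hr⁻¹; concentration term has units (mol·L⁻¹)^3.
Step 3: k = rate / (concentration)^n, so units of k = (mol·L⁻¹)^(1-3)·hr⁻¹ = (mol·L⁻¹)⁻²·hr⁻¹.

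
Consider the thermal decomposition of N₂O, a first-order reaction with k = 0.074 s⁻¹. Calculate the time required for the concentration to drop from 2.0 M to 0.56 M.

17.2 s

Step 1: For first-order: t = ln([N₂O]₀/[N₂O])/k
Step 2: t = ln(2.0/0.56)/0.074
Step 3: t = ln(3.571)/0.074
Step 4: t = 1.273/0.074 = 17.2 s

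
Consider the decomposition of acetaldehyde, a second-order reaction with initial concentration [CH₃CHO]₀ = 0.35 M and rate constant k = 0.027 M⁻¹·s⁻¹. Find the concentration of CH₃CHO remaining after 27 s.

0.2789 M

Step 1: For a second-order reaction: 1/[CH₃CHO] = 1/[CH₃CHO]₀ + kt
Step 2: 1/[CH₃CHO] = 1/0.35 + 0.027 × 27
Step 3: 1/[CH₃CHO] = 2.857 + 0.729 = 3.586
Step 4: [CH₃CHO] = 1/3.586 = 0.2789 M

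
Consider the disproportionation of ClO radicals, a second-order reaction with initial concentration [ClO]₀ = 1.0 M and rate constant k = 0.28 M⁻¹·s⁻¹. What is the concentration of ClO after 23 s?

0.1344 M

Step 1: For a second-order reaction: 1/[ClO] = 1/[ClO]₀ + kt
Step 2: 1/[ClO] = 1/1.0 + 0.28 × 23
Step 3: 1/[ClO] = 1 + 6.44 = 7.44
Step 4: [ClO] = 1/7.44 = 0.1344 M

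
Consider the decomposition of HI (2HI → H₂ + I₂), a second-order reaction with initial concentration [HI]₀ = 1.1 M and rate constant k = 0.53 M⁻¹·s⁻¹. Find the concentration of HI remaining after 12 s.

0.1376 M

Step 1: For a second-order reaction: 1/[HI] = 1/[HI]₀ + kt
Step 2: 1/[HI] = 1/1.1 + 0.53 × 12
Step 3: 1/[HI] = 0.9091 + 6.36 = 7.269
Step 4: [HI] = 1/7.269 = 0.1376 M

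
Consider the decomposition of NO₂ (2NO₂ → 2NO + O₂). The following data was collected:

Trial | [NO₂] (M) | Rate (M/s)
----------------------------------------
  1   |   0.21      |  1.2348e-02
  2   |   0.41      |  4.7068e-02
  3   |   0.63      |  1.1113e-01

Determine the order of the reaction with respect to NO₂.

second order (2)

Step 1: Compare trials to find order n where rate₂/rate₁ = ([NO₂]₂/[NO₂]₁)^n
Step 2: rate₂/rate₁ = 4.7068e-02/1.2348e-02 = 3.812
Step 3: [NO₂]₂/[NO₂]₁ = 0.41/0.21 = 1.952
Step 4: n = ln(3.812)/ln(1.952) = 2.00 ≈ 2
Step 5: The reaction is second order in NO₂.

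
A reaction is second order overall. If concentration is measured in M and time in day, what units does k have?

M⁻¹·day⁻¹

Step 1: For overall order n, rate = k × (concentration)^n.
Step 2: Rate has units M·day⁻¹; concentration term has units M^2.
Step 3: k = rate / (concentration)^n, so units of k = M^(1-2)·day⁻¹ = M⁻¹·day⁻¹.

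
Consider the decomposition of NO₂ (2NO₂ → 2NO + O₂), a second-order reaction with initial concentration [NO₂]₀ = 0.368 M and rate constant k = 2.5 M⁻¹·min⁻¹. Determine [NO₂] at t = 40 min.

0.009735 M

Step 1: For a second-order reaction: 1/[NO₂] = 1/[NO₂]₀ + kt
Step 2: 1/[NO₂] = 1/0.368 + 2.5 × 40
Step 3: 1/[NO₂] = 2.717 + 100 = 102.7
Step 4: [NO₂] = 1/102.7 = 0.009735 M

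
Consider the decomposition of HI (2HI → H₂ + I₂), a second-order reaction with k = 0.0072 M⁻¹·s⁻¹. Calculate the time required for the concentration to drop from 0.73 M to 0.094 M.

1287 s

Step 1: For second-order: t = (1/[HI] - 1/[HI]₀)/k
Step 2: t = (1/0.094 - 1/0.73)/0.0072
Step 3: t = (10.64 - 1.37)/0.0072
Step 4: t = 9.268/0.0072 = 1287 s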